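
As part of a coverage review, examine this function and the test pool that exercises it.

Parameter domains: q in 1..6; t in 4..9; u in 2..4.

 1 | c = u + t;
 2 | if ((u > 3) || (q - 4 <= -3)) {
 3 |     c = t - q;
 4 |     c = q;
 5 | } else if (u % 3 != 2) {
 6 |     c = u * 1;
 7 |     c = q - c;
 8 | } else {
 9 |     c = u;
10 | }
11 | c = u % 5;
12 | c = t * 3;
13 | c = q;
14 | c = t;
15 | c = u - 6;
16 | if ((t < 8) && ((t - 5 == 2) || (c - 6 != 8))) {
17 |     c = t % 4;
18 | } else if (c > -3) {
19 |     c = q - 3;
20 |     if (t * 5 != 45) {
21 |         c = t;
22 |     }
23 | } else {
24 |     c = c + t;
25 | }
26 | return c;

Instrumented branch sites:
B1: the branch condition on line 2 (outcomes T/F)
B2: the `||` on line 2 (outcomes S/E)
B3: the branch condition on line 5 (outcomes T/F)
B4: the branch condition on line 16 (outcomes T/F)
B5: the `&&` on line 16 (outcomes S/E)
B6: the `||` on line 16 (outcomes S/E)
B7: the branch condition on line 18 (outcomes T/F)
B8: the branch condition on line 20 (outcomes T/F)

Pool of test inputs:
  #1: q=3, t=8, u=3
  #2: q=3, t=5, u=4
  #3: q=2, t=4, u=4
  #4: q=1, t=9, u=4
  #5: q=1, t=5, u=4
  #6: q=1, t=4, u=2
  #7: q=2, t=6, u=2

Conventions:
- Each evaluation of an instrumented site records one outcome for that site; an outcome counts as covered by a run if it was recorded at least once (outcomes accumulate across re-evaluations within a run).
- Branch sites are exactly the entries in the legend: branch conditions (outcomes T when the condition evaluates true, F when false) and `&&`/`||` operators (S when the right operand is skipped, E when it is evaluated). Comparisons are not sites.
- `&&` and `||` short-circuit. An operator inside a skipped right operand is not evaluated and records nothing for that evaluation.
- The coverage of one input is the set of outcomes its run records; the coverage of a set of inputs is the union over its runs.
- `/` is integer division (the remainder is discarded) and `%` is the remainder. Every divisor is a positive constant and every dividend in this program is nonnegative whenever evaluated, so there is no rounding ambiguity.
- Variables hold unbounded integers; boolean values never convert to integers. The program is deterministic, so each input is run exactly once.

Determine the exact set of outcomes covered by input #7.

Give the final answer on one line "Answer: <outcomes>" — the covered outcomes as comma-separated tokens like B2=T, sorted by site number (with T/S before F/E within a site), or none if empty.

Running input #7 (q=2, t=6, u=2), event by event:
  B2->E, B1->F, B3->F, B5->E, B6->E, B4->T
deduplicating events, the covered set is: B1=F, B2=E, B3=F, B4=T, B5=E, B6=E

Answer: B1=F, B2=E, B3=F, B4=T, B5=E, B6=E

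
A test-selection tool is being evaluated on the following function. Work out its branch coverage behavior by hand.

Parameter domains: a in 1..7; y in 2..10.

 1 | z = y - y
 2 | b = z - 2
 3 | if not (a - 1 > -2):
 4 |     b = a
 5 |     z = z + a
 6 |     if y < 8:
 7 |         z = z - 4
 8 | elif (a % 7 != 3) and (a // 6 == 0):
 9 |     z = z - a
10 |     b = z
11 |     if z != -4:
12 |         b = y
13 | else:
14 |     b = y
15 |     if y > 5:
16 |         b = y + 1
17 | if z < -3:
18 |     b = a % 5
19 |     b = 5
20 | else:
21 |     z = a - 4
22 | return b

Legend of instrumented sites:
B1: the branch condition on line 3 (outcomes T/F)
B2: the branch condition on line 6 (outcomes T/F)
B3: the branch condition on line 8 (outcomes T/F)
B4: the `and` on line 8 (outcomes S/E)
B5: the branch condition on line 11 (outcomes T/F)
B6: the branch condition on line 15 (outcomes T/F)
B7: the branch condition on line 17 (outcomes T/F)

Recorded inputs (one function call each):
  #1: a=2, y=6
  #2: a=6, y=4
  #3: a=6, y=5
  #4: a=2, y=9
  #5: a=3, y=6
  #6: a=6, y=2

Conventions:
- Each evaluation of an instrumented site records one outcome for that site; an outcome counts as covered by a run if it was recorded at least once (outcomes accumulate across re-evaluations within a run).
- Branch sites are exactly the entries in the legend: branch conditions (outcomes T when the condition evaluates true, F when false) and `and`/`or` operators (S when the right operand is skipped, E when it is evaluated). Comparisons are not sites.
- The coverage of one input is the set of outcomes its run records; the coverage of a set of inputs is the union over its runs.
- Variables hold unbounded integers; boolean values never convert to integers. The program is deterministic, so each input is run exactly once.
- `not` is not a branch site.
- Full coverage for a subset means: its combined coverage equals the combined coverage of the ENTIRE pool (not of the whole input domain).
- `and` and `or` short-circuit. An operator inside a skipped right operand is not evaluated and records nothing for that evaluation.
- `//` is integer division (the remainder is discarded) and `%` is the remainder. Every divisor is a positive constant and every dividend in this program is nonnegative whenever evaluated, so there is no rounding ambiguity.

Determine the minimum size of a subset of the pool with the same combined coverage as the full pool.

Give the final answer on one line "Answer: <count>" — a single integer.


input #1, a=2, y=6: events B1->F, B4->E, B3->T, B5->T, B7->F; outcomes B1=F, B3=T, B4=E, B5=T, B7=F
input #2, a=6, y=4: events B1->F, B4->E, B3->F, B6->F, B7->F; outcomes B1=F, B3=F, B4=E, B6=F, B7=F
input #3, a=6, y=5: events B1->F, B4->E, B3->F, B6->F, B7->F; outcomes B1=F, B3=F, B4=E, B6=F, B7=F
input #4, a=2, y=9: events B1->F, B4->E, B3->T, B5->T, B7->F; outcomes B1=F, B3=T, B4=E, B5=T, B7=F
input #5, a=3, y=6: events B1->F, B4->S, B3->F, B6->T, B7->F; outcomes B1=F, B3=F, B4=S, B6=T, B7=F
input #6, a=6, y=2: events B1->F, B4->E, B3->F, B6->F, B7->F; outcomes B1=F, B3=F, B4=E, B6=F, B7=F
the full pool covers 9 outcomes: B1=F, B3=T, B3=F, B4=S, B4=E, B5=T, B6=T, B6=F, B7=F
every size-1 subset falls short of the 9 outcomes (best: 5/9)
every size-2 subset falls short of the 9 outcomes (best: 8/9)
the canonical winner is {1, 2, 5}: size 3, full 9-outcome coverage, earliest index list among size-3 covers
Answer: 3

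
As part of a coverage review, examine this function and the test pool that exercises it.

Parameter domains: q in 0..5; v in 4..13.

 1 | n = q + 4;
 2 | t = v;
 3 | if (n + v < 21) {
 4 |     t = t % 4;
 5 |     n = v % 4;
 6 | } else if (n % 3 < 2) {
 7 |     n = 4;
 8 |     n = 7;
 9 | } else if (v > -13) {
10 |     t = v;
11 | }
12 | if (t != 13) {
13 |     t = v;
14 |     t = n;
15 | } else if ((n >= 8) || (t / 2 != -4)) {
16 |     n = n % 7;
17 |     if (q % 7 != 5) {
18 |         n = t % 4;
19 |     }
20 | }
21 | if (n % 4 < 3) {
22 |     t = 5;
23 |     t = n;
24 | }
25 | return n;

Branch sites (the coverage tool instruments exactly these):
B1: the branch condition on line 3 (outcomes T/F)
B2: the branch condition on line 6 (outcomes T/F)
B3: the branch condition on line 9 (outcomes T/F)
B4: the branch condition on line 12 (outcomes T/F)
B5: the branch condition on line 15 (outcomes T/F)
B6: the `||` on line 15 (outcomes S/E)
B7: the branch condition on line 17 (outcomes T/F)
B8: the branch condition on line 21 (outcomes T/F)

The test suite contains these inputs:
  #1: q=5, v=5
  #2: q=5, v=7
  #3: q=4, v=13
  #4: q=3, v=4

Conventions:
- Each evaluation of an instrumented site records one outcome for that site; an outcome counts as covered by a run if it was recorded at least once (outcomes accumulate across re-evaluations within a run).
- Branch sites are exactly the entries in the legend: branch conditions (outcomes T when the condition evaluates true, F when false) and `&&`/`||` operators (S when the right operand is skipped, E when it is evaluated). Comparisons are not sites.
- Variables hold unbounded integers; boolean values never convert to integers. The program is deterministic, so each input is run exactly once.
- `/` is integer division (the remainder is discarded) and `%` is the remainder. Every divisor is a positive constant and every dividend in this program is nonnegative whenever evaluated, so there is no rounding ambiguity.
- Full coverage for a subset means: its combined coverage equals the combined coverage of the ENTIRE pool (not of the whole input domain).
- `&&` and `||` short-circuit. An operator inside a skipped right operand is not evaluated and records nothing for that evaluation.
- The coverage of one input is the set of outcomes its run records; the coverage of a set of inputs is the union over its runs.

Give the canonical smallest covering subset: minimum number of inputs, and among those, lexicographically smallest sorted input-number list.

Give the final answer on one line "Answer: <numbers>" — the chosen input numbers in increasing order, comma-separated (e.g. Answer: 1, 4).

test 1 (q=5, v=5) fires B1->T, B4->T, B8->T; hits B1=T, B4=T, B8=T
test 2 (q=5, v=7) fires B1->T, B4->T, B8->F; hits B1=T, B4=T, B8=F
test 3 (q=4, v=13) fires B1->F, B2->F, B3->T, B4->F, B6->S, B5->T, B7->T, B8->T; hits B1=F, B2=F, B3=T, B4=F, B5=T, B6=S, B7=T, B8=T
test 4 (q=3, v=4) fires B1->T, B4->T, B8->T; hits B1=T, B4=T, B8=T
pool-wide coverage (11 outcomes): B1=T, B1=F, B2=F, B3=T, B4=T, B4=F, B5=T, B6=S, B7=T, B8=T, B8=F
every size-1 subset falls short of the 11 outcomes (best: 8/11)
the canonical winner is {2, 3}: size 2, full 11-outcome coverage, earliest index list among size-2 covers

Answer: 2, 3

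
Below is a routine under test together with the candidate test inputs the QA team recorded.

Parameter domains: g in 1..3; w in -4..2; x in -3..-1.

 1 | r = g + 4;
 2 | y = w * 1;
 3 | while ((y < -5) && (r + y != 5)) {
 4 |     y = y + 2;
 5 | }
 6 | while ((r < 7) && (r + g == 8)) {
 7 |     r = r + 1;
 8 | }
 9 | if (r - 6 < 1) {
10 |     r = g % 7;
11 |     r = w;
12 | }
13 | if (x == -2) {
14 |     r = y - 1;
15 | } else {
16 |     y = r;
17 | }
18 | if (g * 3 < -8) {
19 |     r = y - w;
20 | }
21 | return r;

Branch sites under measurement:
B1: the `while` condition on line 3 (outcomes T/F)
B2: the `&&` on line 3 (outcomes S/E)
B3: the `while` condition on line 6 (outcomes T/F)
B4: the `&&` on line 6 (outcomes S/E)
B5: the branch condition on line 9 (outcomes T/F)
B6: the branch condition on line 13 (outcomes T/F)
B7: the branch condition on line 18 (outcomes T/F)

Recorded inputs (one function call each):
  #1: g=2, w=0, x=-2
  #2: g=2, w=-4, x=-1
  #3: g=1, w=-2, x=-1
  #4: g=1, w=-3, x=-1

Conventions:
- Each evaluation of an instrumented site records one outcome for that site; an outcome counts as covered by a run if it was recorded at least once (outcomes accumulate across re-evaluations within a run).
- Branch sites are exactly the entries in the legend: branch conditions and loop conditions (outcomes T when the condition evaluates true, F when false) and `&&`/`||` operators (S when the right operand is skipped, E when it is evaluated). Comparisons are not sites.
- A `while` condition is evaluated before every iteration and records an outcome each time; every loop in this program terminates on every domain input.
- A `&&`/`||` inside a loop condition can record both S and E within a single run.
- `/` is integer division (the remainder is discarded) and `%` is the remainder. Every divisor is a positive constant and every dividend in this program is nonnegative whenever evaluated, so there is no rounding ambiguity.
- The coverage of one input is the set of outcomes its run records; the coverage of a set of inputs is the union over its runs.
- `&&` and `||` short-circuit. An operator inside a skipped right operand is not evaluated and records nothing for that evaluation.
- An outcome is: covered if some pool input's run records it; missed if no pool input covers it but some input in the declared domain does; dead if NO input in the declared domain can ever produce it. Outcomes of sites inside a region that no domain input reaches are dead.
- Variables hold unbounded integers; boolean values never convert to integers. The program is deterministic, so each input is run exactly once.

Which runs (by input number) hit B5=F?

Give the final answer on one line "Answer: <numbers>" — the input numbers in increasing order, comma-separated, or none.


input #1 (g=2, w=0, x=-2): produces B5=F
input #2 (g=2, w=-4, x=-1): produces B5=F
input #3 (g=1, w=-2, x=-1): does not produce B5=F
input #4 (g=1, w=-3, x=-1): does not produce B5=F
Answer: 1, 2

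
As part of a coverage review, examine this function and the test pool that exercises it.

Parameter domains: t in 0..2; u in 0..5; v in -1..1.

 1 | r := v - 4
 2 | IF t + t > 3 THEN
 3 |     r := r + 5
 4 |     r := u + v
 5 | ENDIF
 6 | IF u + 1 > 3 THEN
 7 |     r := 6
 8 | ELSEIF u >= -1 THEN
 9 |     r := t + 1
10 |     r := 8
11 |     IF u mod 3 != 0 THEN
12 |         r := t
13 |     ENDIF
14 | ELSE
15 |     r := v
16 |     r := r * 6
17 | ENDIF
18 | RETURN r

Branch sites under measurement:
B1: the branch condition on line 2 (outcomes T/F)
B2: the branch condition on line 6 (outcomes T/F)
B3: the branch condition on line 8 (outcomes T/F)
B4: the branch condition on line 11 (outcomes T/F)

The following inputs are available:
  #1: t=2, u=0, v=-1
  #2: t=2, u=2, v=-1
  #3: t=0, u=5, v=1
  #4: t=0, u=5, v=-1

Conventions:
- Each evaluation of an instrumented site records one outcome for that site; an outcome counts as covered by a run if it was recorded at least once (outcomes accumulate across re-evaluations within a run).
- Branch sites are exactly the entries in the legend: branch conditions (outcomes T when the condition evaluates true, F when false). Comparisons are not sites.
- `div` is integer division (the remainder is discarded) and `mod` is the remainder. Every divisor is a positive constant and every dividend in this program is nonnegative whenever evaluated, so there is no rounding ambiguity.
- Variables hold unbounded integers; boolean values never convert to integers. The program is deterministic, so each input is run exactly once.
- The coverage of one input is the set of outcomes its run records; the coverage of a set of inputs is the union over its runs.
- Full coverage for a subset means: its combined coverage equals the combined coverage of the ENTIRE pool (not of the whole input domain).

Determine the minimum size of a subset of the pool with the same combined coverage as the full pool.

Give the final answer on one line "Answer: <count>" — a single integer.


input #1, t=2, u=0, v=-1: events B1->T, B2->F, B3->T, B4->F; outcomes B1=T, B2=F, B3=T, B4=F
input #2, t=2, u=2, v=-1: events B1->T, B2->F, B3->T, B4->T; outcomes B1=T, B2=F, B3=T, B4=T
input #3, t=0, u=5, v=1: events B1->F, B2->T; outcomes B1=F, B2=T
input #4, t=0, u=5, v=-1: events B1->F, B2->T; outcomes B1=F, B2=T
union over all inputs: B1=T, B1=F, B2=T, B2=F, B3=T, B4=T, B4=F (7 outcomes)
checked all size-1 subsets: none covers 7 outcomes (max 4/7)
checked all size-2 subsets: none covers 7 outcomes (max 6/7)
size 3: inputs {1, 2, 3} cover all 7 outcomes, and no lexicographically smaller subset of this size does
Answer: 3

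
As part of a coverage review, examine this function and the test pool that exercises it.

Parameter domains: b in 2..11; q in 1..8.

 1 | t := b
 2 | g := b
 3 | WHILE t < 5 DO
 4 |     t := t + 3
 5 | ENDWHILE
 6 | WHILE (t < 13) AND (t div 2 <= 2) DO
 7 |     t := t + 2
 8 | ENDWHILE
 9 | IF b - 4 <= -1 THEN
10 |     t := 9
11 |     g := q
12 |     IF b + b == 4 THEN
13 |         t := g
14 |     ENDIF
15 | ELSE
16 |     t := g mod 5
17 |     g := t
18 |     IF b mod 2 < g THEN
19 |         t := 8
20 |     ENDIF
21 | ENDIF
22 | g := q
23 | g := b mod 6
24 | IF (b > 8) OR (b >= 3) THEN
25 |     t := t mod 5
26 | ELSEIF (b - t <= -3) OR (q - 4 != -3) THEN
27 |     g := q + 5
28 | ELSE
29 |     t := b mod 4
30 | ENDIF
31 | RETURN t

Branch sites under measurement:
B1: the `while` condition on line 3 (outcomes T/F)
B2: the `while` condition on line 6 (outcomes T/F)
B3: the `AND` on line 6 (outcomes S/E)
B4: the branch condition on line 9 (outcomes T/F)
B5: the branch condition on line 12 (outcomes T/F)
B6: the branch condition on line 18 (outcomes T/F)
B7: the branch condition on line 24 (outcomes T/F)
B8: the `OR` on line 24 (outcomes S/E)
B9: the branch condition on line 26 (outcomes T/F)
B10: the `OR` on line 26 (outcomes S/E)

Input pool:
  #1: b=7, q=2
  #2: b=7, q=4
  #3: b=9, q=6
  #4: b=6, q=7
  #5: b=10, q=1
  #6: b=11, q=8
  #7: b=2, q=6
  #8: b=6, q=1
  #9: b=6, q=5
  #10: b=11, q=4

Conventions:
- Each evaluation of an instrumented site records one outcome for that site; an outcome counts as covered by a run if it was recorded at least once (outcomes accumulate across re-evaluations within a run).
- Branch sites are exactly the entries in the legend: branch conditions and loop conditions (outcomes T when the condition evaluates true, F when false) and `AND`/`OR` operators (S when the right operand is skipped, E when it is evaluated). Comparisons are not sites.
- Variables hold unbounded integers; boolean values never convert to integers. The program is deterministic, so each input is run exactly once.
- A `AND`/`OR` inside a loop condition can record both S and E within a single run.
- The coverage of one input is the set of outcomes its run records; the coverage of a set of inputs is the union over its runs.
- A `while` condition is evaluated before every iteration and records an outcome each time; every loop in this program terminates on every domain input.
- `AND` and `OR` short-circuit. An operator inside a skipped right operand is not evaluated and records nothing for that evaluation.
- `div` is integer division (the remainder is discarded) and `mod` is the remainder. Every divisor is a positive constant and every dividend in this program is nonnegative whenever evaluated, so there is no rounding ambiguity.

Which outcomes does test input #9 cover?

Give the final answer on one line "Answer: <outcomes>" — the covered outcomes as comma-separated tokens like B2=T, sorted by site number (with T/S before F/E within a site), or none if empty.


Tracing the run of input #9 (b=6, q=5):
  B1->F, B3->E, B2->F, B4->F, B6->T, B8->E, B7->T
deduplicating events, the covered set is: B1=F, B2=F, B3=E, B4=F, B6=T, B7=T, B8=E
Answer: B1=F, B2=F, B3=E, B4=F, B6=T, B7=T, B8=E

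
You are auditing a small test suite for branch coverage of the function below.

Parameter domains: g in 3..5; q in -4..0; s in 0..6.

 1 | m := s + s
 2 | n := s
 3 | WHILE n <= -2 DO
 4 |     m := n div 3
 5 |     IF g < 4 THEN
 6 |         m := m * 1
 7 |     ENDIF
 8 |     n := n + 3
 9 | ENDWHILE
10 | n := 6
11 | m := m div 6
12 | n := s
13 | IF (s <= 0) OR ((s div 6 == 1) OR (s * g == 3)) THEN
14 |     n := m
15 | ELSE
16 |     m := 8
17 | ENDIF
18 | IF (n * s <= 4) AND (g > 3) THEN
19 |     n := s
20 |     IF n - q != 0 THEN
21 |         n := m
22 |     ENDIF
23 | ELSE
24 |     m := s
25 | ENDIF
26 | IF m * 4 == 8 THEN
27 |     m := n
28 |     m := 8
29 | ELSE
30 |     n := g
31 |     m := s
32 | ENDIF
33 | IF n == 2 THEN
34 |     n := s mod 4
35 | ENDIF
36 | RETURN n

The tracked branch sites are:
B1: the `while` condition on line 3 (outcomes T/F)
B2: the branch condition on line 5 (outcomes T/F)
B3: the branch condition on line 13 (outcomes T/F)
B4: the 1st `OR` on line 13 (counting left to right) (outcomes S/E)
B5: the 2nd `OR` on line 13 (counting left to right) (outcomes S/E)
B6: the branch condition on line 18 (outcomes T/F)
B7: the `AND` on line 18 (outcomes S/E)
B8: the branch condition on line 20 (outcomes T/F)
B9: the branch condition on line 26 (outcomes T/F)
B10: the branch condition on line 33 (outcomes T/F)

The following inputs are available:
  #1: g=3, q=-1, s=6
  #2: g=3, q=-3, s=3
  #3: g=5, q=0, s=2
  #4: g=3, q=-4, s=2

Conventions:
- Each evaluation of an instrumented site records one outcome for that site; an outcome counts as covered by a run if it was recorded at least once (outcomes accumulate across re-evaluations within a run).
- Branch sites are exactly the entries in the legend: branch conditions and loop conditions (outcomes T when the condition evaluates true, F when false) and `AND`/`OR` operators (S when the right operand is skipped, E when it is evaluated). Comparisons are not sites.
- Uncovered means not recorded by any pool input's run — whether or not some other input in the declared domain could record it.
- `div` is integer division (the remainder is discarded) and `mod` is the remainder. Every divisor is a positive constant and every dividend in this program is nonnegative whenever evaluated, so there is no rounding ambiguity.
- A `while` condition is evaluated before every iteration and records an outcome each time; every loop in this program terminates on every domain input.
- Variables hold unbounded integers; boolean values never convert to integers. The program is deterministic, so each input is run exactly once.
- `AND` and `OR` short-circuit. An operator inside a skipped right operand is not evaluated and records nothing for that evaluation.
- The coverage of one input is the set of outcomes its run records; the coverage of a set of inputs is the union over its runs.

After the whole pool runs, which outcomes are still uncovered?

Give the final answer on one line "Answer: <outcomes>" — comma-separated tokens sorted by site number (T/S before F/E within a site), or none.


test 1 (g=3, q=-1, s=6) hits B1=F, B3=T, B4=E, B5=S, B6=F, B7=S, B9=F, B10=F
test 2 (g=3, q=-3, s=3) hits B1=F, B3=F, B4=E, B5=E, B6=F, B7=S, B9=F, B10=F
test 3 (g=5, q=0, s=2) hits B1=F, B3=F, B4=E, B5=E, B6=T, B7=E, B8=T, B9=F, B10=F
test 4 (g=3, q=-4, s=2) hits B1=F, B3=F, B4=E, B5=E, B6=F, B7=E, B9=T, B10=T
union over the pool: B1=F, B3=T, B3=F, B4=E, B5=S, B5=E, B6=T, B6=F, B7=S, B7=E, B8=T, B9=T, B9=F, B10=T, B10=F
uncovered (5 of 20): B1=T, B2=T, B2=F, B4=S, B8=F
Answer: B1=T, B2=T, B2=F, B4=S, B8=F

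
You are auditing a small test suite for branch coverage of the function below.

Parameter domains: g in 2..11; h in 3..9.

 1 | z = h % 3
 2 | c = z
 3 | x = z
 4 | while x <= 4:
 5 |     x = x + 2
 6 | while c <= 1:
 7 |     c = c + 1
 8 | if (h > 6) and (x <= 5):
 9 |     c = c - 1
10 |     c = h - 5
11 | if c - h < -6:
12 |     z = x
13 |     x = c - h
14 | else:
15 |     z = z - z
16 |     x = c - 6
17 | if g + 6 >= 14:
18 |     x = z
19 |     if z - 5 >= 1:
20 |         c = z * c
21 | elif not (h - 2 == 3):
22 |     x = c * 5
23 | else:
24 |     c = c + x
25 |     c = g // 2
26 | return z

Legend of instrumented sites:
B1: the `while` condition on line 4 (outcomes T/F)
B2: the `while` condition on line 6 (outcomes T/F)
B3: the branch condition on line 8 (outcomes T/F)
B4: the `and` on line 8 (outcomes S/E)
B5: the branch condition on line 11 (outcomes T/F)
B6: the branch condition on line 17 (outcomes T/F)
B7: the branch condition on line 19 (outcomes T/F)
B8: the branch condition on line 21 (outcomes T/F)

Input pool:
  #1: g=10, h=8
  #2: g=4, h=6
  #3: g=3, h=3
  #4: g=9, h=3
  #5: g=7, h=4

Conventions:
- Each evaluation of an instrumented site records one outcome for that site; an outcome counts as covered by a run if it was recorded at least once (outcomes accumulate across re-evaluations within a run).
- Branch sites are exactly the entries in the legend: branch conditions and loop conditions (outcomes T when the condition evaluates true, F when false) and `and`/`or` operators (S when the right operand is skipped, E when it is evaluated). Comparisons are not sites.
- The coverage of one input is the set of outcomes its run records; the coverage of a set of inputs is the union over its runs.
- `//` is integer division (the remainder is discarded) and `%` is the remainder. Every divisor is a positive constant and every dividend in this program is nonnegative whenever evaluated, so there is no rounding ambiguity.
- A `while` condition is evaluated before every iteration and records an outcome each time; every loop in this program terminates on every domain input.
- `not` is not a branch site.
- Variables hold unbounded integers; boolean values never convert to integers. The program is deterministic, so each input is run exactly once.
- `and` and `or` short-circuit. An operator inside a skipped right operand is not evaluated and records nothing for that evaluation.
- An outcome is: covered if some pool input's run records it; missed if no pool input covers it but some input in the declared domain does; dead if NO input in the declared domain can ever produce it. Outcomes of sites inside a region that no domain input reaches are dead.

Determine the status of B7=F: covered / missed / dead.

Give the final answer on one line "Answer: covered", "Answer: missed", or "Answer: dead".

B7=F is recorded by pool input(s) 1, 4 -> covered

Answer: covered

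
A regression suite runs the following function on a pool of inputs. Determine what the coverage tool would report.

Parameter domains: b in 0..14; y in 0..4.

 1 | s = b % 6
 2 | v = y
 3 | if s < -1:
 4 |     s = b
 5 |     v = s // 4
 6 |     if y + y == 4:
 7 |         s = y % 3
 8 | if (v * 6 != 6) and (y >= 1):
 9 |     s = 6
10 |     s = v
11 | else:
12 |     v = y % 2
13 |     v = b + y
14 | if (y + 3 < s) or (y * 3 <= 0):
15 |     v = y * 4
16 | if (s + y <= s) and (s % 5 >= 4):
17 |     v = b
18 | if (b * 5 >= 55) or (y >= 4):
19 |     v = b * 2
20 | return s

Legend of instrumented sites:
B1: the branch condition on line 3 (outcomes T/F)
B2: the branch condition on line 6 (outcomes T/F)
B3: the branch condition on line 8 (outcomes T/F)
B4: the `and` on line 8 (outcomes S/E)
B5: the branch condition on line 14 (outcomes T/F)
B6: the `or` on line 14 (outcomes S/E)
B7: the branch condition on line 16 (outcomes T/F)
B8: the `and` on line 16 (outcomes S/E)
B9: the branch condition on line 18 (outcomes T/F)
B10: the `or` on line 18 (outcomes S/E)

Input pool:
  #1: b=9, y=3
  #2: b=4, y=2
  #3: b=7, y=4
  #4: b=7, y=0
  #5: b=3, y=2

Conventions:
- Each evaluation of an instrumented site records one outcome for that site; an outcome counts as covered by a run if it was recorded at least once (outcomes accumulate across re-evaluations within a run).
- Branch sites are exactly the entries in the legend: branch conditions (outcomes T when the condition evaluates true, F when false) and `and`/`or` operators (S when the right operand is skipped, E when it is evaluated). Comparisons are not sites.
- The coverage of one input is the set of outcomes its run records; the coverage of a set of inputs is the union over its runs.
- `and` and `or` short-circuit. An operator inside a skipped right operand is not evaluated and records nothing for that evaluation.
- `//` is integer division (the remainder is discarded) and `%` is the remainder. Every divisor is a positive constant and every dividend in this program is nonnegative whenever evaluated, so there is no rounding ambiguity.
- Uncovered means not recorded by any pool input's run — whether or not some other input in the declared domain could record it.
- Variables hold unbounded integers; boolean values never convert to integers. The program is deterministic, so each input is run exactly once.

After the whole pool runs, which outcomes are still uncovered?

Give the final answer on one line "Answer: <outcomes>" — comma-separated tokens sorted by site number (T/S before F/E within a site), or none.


test 1 (b=9, y=3) hits B1=F, B3=T, B4=E, B5=F, B6=E, B7=F, B8=S, B9=F, B10=E
test 2 (b=4, y=2) hits B1=F, B3=T, B4=E, B5=F, B6=E, B7=F, B8=S, B9=F, B10=E
test 3 (b=7, y=4) hits B1=F, B3=T, B4=E, B5=F, B6=E, B7=F, B8=S, B9=T, B10=E
test 4 (b=7, y=0) hits B1=F, B3=F, B4=E, B5=T, B6=E, B7=F, B8=E, B9=F, B10=E
test 5 (b=3, y=2) hits B1=F, B3=T, B4=E, B5=F, B6=E, B7=F, B8=S, B9=F, B10=E
union over the pool: B1=F, B3=T, B3=F, B4=E, B5=T, B5=F, B6=E, B7=F, B8=S, B8=E, B9=T, B9=F, B10=E
uncovered (7 of 20): B1=T, B2=T, B2=F, B4=S, B6=S, B7=T, B10=S
Answer: B1=T, B2=T, B2=F, B4=S, B6=S, B7=T, B10=S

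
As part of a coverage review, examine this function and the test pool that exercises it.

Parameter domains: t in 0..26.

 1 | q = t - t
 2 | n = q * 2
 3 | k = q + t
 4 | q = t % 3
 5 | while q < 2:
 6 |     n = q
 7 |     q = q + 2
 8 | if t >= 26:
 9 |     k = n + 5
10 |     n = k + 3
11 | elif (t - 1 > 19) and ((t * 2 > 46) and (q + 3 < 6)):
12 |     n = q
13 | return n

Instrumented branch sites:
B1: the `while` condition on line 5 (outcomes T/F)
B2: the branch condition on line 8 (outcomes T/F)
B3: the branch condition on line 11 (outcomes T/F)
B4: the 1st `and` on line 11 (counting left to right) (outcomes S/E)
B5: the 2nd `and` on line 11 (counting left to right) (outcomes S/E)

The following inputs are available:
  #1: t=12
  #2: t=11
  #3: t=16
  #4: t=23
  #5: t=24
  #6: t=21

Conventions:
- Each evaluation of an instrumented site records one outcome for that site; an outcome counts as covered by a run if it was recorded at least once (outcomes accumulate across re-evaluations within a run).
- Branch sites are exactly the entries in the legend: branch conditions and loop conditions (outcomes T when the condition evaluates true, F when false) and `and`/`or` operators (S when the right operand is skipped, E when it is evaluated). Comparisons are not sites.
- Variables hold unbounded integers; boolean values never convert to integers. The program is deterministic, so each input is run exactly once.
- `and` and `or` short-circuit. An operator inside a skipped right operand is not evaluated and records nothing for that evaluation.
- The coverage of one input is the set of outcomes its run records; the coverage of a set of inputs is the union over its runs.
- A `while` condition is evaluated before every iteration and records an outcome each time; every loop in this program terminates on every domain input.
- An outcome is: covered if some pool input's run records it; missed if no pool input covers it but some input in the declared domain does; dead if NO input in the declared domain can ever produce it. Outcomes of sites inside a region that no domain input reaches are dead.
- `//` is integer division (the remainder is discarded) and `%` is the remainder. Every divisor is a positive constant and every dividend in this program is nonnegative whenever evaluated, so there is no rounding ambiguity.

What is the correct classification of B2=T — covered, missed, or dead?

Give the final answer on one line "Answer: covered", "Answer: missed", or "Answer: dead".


no pool input records B2=T
but domain input (t=26) does record it -> reachable, so missed
Answer: missed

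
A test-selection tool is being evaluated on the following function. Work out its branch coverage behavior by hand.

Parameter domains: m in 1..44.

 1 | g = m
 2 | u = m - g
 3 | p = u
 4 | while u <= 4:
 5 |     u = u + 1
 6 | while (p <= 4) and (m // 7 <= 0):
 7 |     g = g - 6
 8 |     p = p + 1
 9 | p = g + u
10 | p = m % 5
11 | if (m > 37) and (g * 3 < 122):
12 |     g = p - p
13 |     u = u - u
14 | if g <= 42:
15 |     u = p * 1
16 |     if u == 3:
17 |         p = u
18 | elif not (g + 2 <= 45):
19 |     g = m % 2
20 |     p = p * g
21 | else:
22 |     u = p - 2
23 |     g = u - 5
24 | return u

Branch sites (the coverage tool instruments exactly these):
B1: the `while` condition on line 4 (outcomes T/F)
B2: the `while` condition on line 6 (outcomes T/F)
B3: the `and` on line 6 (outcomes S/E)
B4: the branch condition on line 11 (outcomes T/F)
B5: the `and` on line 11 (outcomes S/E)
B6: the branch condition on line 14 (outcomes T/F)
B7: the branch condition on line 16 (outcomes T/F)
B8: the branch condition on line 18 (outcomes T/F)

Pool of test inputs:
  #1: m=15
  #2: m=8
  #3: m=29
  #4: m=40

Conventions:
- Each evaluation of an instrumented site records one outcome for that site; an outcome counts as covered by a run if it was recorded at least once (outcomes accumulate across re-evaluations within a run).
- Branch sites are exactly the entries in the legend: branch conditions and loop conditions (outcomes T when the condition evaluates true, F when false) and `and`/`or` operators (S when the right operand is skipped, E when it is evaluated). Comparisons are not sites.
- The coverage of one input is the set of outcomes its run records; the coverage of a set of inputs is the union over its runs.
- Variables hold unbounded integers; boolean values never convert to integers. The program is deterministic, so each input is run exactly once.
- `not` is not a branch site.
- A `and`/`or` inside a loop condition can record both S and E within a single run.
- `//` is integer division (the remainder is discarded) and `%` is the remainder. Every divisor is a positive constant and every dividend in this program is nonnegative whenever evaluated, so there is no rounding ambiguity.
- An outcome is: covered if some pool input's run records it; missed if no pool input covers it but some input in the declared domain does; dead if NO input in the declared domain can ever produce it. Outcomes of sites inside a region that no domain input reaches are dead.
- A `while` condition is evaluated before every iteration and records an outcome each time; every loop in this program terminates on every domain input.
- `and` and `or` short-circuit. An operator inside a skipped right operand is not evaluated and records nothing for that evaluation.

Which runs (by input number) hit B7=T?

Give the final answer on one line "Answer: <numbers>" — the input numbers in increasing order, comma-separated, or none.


input #1 (m=15): never hits B7=T
input #2 (m=8): hits B7=T
input #3 (m=29): never hits B7=T
input #4 (m=40): never hits B7=T
Answer: 2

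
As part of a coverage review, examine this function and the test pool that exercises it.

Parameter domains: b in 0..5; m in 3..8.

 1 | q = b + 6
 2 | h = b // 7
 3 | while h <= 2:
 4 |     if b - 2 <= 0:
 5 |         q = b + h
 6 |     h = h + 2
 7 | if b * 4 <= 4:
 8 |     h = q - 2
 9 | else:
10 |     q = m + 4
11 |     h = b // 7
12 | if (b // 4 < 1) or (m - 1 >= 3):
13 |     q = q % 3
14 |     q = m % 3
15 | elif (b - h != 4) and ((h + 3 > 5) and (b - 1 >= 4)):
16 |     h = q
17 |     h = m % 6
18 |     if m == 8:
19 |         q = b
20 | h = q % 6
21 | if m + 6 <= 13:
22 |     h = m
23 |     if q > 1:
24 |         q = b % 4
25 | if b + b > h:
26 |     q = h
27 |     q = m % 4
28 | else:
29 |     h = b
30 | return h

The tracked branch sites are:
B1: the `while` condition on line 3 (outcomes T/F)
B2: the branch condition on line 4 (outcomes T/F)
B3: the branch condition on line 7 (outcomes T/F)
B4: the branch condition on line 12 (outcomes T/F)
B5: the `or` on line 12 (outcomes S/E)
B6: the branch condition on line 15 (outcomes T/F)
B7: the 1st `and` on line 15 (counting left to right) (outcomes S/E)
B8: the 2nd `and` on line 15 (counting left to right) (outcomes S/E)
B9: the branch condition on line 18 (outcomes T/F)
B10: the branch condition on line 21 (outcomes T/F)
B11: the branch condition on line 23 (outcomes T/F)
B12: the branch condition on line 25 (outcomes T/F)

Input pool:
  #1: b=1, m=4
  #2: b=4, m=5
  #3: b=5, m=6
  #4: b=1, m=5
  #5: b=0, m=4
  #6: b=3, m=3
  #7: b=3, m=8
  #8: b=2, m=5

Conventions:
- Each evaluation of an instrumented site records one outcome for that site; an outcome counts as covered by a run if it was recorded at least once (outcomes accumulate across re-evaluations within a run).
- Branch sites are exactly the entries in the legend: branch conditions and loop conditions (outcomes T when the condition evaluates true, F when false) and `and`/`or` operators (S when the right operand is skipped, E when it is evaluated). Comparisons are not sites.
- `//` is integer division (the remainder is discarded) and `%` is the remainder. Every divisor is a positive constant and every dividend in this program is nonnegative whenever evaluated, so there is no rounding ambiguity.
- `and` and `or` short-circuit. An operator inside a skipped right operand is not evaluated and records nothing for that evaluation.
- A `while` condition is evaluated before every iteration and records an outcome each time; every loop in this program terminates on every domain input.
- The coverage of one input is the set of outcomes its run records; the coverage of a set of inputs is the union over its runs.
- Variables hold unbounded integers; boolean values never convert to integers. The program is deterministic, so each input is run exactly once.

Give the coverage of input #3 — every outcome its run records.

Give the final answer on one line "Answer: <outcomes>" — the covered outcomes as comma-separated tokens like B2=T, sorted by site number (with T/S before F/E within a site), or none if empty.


Tracing the run of input #3 (b=5, m=6):
  B1->T, B2->F, B1->T, B2->F, B1->F, B3->F, B5->E, B4->T, B10->T, B11->F
  B12->T
as a set, this run covers: B1=T, B1=F, B2=F, B3=F, B4=T, B5=E, B10=T, B11=F, B12=T
Answer: B1=T, B1=F, B2=F, B3=F, B4=T, B5=E, B10=T, B11=F, B12=T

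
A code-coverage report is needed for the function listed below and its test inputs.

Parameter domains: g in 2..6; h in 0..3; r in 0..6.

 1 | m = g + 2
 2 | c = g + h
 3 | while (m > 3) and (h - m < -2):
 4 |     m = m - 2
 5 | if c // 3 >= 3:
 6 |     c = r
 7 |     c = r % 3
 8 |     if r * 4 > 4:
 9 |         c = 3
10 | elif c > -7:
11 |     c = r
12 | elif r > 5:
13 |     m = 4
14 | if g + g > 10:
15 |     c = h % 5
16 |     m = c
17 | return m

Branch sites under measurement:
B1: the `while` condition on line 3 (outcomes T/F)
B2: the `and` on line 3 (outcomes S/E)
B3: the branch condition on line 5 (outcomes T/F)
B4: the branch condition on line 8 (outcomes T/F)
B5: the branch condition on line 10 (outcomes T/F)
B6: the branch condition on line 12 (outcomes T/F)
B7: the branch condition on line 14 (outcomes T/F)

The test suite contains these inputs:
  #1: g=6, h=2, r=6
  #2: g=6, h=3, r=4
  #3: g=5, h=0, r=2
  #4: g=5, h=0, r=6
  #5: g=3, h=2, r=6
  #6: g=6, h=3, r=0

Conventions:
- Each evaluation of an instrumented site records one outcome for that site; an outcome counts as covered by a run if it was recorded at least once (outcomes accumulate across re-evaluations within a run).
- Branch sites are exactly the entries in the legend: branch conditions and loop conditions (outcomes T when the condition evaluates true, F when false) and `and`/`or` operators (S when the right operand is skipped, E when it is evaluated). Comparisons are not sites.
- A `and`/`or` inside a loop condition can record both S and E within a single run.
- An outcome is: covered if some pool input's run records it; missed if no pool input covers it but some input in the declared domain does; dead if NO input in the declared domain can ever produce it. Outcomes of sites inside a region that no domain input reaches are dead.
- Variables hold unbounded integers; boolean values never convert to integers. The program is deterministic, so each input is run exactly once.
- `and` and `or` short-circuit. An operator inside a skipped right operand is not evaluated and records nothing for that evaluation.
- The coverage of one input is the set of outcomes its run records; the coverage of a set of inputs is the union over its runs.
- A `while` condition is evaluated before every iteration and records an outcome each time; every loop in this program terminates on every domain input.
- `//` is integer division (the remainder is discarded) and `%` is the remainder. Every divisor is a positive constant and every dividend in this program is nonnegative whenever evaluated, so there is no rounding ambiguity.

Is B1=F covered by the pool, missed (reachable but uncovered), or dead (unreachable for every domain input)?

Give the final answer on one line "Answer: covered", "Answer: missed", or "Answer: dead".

B1=F is recorded by pool input(s) 1, 2, 3, 4, 5, 6 -> covered

Answer: covered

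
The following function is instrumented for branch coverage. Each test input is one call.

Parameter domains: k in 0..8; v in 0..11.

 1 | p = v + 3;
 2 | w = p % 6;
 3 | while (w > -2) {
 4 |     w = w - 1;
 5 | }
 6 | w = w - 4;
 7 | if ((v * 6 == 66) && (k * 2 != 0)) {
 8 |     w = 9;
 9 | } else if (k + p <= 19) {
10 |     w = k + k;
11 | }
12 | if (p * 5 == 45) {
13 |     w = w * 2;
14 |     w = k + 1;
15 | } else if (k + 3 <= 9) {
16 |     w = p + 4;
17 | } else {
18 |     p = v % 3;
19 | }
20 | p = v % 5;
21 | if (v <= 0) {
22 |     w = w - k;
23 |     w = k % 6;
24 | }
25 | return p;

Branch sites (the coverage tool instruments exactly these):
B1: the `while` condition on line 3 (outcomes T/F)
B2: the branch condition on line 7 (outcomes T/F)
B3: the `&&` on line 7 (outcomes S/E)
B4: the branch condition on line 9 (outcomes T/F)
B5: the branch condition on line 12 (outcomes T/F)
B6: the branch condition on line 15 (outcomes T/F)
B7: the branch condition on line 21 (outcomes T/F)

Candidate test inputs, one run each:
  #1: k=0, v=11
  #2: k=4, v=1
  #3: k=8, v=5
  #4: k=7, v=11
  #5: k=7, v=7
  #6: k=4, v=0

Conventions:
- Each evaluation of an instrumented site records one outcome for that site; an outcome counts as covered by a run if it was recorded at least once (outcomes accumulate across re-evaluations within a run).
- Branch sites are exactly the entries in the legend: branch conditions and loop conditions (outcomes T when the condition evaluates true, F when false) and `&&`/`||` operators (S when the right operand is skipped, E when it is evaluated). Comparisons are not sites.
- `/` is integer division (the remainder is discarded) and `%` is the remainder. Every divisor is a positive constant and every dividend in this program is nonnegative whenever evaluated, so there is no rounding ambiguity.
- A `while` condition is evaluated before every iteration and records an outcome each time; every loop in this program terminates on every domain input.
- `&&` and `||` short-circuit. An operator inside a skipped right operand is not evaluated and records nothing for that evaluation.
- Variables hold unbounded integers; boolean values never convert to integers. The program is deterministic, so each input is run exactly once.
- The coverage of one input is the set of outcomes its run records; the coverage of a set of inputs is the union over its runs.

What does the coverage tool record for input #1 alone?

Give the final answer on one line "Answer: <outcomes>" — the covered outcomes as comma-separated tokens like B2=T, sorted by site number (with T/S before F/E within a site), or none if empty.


Simulating input #1 (k=0, v=11) step by step:
  B1->T, B1->T, B1->T, B1->T, B1->F, B3->E, B2->F, B4->T, B5->F, B6->T
  B7->F
collecting distinct outcomes: B1=T, B1=F, B2=F, B3=E, B4=T, B5=F, B6=T, B7=F
Answer: B1=T, B1=F, B2=F, B3=E, B4=T, B5=F, B6=T, B7=F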